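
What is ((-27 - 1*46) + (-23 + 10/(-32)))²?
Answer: 2374681/256 ≈ 9276.1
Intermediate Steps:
((-27 - 1*46) + (-23 + 10/(-32)))² = ((-27 - 46) + (-23 + 10*(-1/32)))² = (-73 + (-23 - 5/16))² = (-73 - 373/16)² = (-1541/16)² = 2374681/256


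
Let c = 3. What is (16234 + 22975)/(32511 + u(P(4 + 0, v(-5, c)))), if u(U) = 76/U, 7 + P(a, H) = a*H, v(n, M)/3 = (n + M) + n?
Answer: 3568019/2958425 ≈ 1.2061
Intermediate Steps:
v(n, M) = 3*M + 6*n (v(n, M) = 3*((n + M) + n) = 3*((M + n) + n) = 3*(M + 2*n) = 3*M + 6*n)
P(a, H) = -7 + H*a (P(a, H) = -7 + a*H = -7 + H*a)
(16234 + 22975)/(32511 + u(P(4 + 0, v(-5, c)))) = (16234 + 22975)/(32511 + 76/(-7 + (3*3 + 6*(-5))*(4 + 0))) = 39209/(32511 + 76/(-7 + (9 - 30)*4)) = 39209/(32511 + 76/(-7 - 21*4)) = 39209/(32511 + 76/(-7 - 84)) = 39209/(32511 + 76/(-91)) = 39209/(32511 + 76*(-1/91)) = 39209/(32511 - 76/91) = 39209/(2958425/91) = 39209*(91/2958425) = 3568019/2958425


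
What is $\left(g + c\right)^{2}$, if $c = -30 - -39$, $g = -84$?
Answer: $5625$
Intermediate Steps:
$c = 9$ ($c = -30 + 39 = 9$)
$\left(g + c\right)^{2} = \left(-84 + 9\right)^{2} = \left(-75\right)^{2} = 5625$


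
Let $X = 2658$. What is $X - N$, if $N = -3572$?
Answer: $6230$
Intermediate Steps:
$X - N = 2658 - -3572 = 2658 + 3572 = 6230$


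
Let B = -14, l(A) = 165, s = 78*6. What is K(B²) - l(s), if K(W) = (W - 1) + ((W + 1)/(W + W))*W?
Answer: 257/2 ≈ 128.50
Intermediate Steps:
s = 468
K(W) = -½ + 3*W/2 (K(W) = (-1 + W) + ((1 + W)/((2*W)))*W = (-1 + W) + ((1 + W)*(1/(2*W)))*W = (-1 + W) + ((1 + W)/(2*W))*W = (-1 + W) + (½ + W/2) = -½ + 3*W/2)
K(B²) - l(s) = (-½ + (3/2)*(-14)²) - 1*165 = (-½ + (3/2)*196) - 165 = (-½ + 294) - 165 = 587/2 - 165 = 257/2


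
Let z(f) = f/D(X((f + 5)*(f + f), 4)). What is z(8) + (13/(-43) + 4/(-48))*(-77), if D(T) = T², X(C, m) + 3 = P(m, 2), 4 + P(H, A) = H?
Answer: 47345/1548 ≈ 30.585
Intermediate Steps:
P(H, A) = -4 + H
X(C, m) = -7 + m (X(C, m) = -3 + (-4 + m) = -7 + m)
z(f) = f/9 (z(f) = f/((-7 + 4)²) = f/((-3)²) = f/9)
z(8) + (13/(-43) + 4/(-48))*(-77) = (⅑)*8 + (13/(-43) + 4/(-48))*(-77) = 8/9 + (13*(-1/43) + 4*(-1/48))*(-77) = 8/9 + (-13/43 - 1/12)*(-77) = 8/9 - 199/516*(-77) = 8/9 + 15323/516 = 47345/1548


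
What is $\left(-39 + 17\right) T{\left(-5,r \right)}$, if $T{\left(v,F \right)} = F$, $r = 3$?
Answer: $-66$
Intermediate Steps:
$\left(-39 + 17\right) T{\left(-5,r \right)} = \left(-39 + 17\right) 3 = \left(-22\right) 3 = -66$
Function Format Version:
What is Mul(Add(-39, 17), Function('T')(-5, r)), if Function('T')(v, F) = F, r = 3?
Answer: -66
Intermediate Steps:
Mul(Add(-39, 17), Function('T')(-5, r)) = Mul(Add(-39, 17), 3) = Mul(-22, 3) = -66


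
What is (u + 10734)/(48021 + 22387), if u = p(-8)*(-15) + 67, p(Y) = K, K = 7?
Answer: 1337/8801 ≈ 0.15191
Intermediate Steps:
p(Y) = 7
u = -38 (u = 7*(-15) + 67 = -105 + 67 = -38)
(u + 10734)/(48021 + 22387) = (-38 + 10734)/(48021 + 22387) = 10696/70408 = 10696*(1/70408) = 1337/8801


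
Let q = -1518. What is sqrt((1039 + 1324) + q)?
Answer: 13*sqrt(5) ≈ 29.069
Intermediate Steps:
sqrt((1039 + 1324) + q) = sqrt((1039 + 1324) - 1518) = sqrt(2363 - 1518) = sqrt(845) = 13*sqrt(5)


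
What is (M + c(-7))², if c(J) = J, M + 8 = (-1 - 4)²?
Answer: 100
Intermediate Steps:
M = 17 (M = -8 + (-1 - 4)² = -8 + (-5)² = -8 + 25 = 17)
(M + c(-7))² = (17 - 7)² = 10² = 100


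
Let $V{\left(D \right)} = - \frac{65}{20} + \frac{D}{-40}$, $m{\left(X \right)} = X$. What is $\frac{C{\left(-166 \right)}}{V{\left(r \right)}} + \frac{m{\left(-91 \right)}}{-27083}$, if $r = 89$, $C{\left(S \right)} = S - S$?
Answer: $\frac{13}{3869} \approx 0.00336$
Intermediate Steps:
$C{\left(S \right)} = 0$
$V{\left(D \right)} = - \frac{13}{4} - \frac{D}{40}$ ($V{\left(D \right)} = \left(-65\right) \frac{1}{20} + D \left(- \frac{1}{40}\right) = - \frac{13}{4} - \frac{D}{40}$)
$\frac{C{\left(-166 \right)}}{V{\left(r \right)}} + \frac{m{\left(-91 \right)}}{-27083} = \frac{0}{- \frac{13}{4} - \frac{89}{40}} - \frac{91}{-27083} = \frac{0}{- \frac{13}{4} - \frac{89}{40}} - - \frac{13}{3869} = \frac{0}{- \frac{219}{40}} + \frac{13}{3869} = 0 \left(- \frac{40}{219}\right) + \frac{13}{3869} = 0 + \frac{13}{3869} = \frac{13}{3869}$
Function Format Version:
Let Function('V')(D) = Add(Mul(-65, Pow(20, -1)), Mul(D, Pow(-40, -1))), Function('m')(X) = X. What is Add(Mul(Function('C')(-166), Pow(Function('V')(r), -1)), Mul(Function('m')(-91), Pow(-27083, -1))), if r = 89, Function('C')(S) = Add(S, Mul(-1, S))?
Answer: Rational(13, 3869) ≈ 0.0033600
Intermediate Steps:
Function('C')(S) = 0
Function('V')(D) = Add(Rational(-13, 4), Mul(Rational(-1, 40), D)) (Function('V')(D) = Add(Mul(-65, Rational(1, 20)), Mul(D, Rational(-1, 40))) = Add(Rational(-13, 4), Mul(Rational(-1, 40), D)))
Add(Mul(Function('C')(-166), Pow(Function('V')(r), -1)), Mul(Function('m')(-91), Pow(-27083, -1))) = Add(Mul(0, Pow(Add(Rational(-13, 4), Mul(Rational(-1, 40), 89)), -1)), Mul(-91, Pow(-27083, -1))) = Add(Mul(0, Pow(Add(Rational(-13, 4), Rational(-89, 40)), -1)), Mul(-91, Rational(-1, 27083))) = Add(Mul(0, Pow(Rational(-219, 40), -1)), Rational(13, 3869)) = Add(Mul(0, Rational(-40, 219)), Rational(13, 3869)) = Add(0, Rational(13, 3869)) = Rational(13, 3869)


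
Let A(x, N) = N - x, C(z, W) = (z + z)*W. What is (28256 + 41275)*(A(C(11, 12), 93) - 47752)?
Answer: -3332134113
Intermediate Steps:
C(z, W) = 2*W*z (C(z, W) = (2*z)*W = 2*W*z)
(28256 + 41275)*(A(C(11, 12), 93) - 47752) = (28256 + 41275)*((93 - 2*12*11) - 47752) = 69531*((93 - 1*264) - 47752) = 69531*((93 - 264) - 47752) = 69531*(-171 - 47752) = 69531*(-47923) = -3332134113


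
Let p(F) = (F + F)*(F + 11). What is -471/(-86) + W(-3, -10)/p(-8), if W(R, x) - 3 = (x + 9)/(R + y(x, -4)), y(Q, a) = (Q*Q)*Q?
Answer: 5604241/1035096 ≈ 5.4142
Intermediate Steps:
y(Q, a) = Q³ (y(Q, a) = Q²*Q = Q³)
W(R, x) = 3 + (9 + x)/(R + x³) (W(R, x) = 3 + (x + 9)/(R + x³) = 3 + (9 + x)/(R + x³))
p(F) = 2*F*(11 + F) (p(F) = (2*F)*(11 + F) = 2*F*(11 + F))
-471/(-86) + W(-3, -10)/p(-8) = -471/(-86) + ((9 - 10 + 3*(-3) + 3*(-10)³)/(-3 + (-10)³))/((2*(-8)*(11 - 8))) = -471*(-1/86) + ((9 - 10 - 9 + 3*(-1000))/(-3 - 1000))/((2*(-8)*3)) = 471/86 + ((9 - 10 - 9 - 3000)/(-1003))/(-48) = 471/86 - 1/1003*(-3010)*(-1/48) = 471/86 + (3010/1003)*(-1/48) = 471/86 - 1505/24072 = 5604241/1035096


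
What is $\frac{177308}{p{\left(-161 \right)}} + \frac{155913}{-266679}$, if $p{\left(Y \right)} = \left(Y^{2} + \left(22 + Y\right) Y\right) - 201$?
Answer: $\frac{4420562305}{1425221469} \approx 3.1017$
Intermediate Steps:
$p{\left(Y \right)} = -201 + Y^{2} + Y \left(22 + Y\right)$ ($p{\left(Y \right)} = \left(Y^{2} + Y \left(22 + Y\right)\right) - 201 = -201 + Y^{2} + Y \left(22 + Y\right)$)
$\frac{177308}{p{\left(-161 \right)}} + \frac{155913}{-266679} = \frac{177308}{-201 + 2 \left(-161\right)^{2} + 22 \left(-161\right)} + \frac{155913}{-266679} = \frac{177308}{-201 + 2 \cdot 25921 - 3542} + 155913 \left(- \frac{1}{266679}\right) = \frac{177308}{-201 + 51842 - 3542} - \frac{51971}{88893} = \frac{177308}{48099} - \frac{51971}{88893} = \frac{4420562305}{1425221469}$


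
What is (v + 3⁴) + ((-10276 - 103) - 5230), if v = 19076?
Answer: 3548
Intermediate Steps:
(v + 3⁴) + ((-10276 - 103) - 5230) = (19076 + 3⁴) + ((-10276 - 103) - 5230) = (19076 + 81) + (-10379 - 5230) = 19157 - 15609 = 3548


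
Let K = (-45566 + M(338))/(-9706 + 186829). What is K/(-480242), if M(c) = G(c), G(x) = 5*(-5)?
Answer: 2171/4050566846 ≈ 5.3597e-7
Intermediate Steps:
G(x) = -25
M(c) = -25
K = -15197/59041 (K = (-45566 - 25)/(-9706 + 186829) = -45591/177123 = -45591*1/177123 = -15197/59041 ≈ -0.25740)
K/(-480242) = -15197/59041/(-480242) = -15197/59041*(-1/480242) = 2171/4050566846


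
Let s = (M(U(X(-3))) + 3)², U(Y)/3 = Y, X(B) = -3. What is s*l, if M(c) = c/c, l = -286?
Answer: -4576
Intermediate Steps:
U(Y) = 3*Y
M(c) = 1
s = 16 (s = (1 + 3)² = 4² = 16)
s*l = 16*(-286) = -4576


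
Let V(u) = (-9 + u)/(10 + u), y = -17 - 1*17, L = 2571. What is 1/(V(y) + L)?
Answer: 24/61747 ≈ 0.00038868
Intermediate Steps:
y = -34 (y = -17 - 17 = -34)
V(u) = (-9 + u)/(10 + u)
1/(V(y) + L) = 1/((-9 - 34)/(10 - 34) + 2571) = 1/(-43/(-24) + 2571) = 1/(-1/24*(-43) + 2571) = 1/(43/24 + 2571) = 1/(61747/24) = 24/61747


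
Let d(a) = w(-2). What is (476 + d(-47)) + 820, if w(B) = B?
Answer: 1294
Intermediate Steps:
d(a) = -2
(476 + d(-47)) + 820 = (476 - 2) + 820 = 474 + 820 = 1294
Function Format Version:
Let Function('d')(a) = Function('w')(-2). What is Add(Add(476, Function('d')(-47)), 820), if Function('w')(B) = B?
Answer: 1294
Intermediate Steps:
Function('d')(a) = -2
Add(Add(476, Function('d')(-47)), 820) = Add(Add(476, -2), 820) = Add(474, 820) = 1294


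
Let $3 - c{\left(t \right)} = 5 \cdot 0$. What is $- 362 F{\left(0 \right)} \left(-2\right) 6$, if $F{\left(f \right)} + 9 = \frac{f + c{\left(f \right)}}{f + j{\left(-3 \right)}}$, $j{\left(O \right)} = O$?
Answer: $-43440$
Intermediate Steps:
$c{\left(t \right)} = 3$ ($c{\left(t \right)} = 3 - 5 \cdot 0 = 3 - 0 = 3 + 0 = 3$)
$F{\left(f \right)} = -9 + \frac{3 + f}{-3 + f}$ ($F{\left(f \right)} = -9 + \frac{f + 3}{f - 3} = -9 + \frac{3 + f}{-3 + f}$)
$- 362 F{\left(0 \right)} \left(-2\right) 6 = - 362 \frac{2 \left(15 - 0\right)}{-3 + 0} \left(-2\right) 6 = - 362 \frac{2 \left(15 + 0\right)}{-3} \left(-2\right) 6 = - 362 \cdot 2 \left(- \frac{1}{3}\right) 15 \left(-2\right) 6 = - 362 \left(-10\right) \left(-2\right) 6 = - 362 \cdot 20 \cdot 6 = \left(-362\right) 120 = -43440$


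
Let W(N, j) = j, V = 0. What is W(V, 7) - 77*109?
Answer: -8386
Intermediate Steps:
W(V, 7) - 77*109 = 7 - 77*109 = 7 - 8393 = -8386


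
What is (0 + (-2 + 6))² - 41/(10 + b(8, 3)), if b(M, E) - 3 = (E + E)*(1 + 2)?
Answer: 455/31 ≈ 14.677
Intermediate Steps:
b(M, E) = 3 + 6*E (b(M, E) = 3 + (E + E)*(1 + 2) = 3 + (2*E)*3 = 3 + 6*E)
(0 + (-2 + 6))² - 41/(10 + b(8, 3)) = (0 + (-2 + 6))² - 41/(10 + (3 + 6*3)) = (0 + 4)² - 41/(10 + (3 + 18)) = 4² - 41/(10 + 21) = 16 - 41/31 = 455/31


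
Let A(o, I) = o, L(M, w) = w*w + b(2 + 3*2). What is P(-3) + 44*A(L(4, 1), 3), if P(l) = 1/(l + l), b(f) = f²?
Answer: 17159/6 ≈ 2859.8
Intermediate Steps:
L(M, w) = 64 + w² (L(M, w) = w*w + (2 + 3*2)² = w² + (2 + 6)² = w² + 8² = w² + 64 = 64 + w²)
P(l) = 1/(2*l)
P(-3) + 44*A(L(4, 1), 3) = (½)/(-3) + 44*(64 + 1²) = (½)*(-⅓) + 44*(64 + 1) = -⅙ + 44*65 = -⅙ + 2860 = 17159/6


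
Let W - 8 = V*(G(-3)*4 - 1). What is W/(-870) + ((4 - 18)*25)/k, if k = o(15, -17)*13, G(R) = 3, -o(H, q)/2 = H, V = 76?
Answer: -137/1885 ≈ -0.072679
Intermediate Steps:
o(H, q) = -2*H
W = 844 (W = 8 + 76*(3*4 - 1) = 8 + 76*(12 - 1) = 8 + 76*11 = 8 + 836 = 844)
k = -390 (k = -2*15*13 = -30*13 = -390)
W/(-870) + ((4 - 18)*25)/k = 844/(-870) + ((4 - 18)*25)/(-390) = 844*(-1/870) - 14*25*(-1/390) = -422/435 - 350*(-1/390) = -422/435 + 35/39 = -137/1885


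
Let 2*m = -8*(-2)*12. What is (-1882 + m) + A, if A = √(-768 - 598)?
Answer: -1786 + I*√1366 ≈ -1786.0 + 36.959*I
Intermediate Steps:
A = I*√1366 (A = √(-1366) = I*√1366 ≈ 36.959*I)
m = 96 (m = (-8*(-2)*12)/2 = (16*12)/2 = (½)*192 = 96)
(-1882 + m) + A = (-1882 + 96) + I*√1366 = -1786 + I*√1366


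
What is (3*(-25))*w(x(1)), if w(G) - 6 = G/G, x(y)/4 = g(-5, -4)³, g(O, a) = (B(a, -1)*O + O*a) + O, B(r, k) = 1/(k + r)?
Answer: -525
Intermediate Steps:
g(O, a) = O + O*a + O/(-1 + a) (g(O, a) = (O/(-1 + a) + O*a) + O = (O*a + O/(-1 + a)) + O = O + O*a + O/(-1 + a))
x(y) = 16384 (x(y) = 4*(-5*(-4)²/(-1 - 4))³ = 4*(-5*16/(-5))³ = 4*(-5*16*(-⅕))³ = 4*16³ = 4*4096 = 16384)
w(G) = 7 (w(G) = 6 + G/G = 6 + 1 = 7)
(3*(-25))*w(x(1)) = (3*(-25))*7 = -75*7 = -525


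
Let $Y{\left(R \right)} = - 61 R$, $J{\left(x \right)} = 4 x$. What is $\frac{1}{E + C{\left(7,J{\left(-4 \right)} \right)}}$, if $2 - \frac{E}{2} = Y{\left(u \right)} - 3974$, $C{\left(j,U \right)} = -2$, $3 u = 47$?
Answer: $\frac{3}{29584} \approx 0.00010141$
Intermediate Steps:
$u = \frac{47}{3}$ ($u = \frac{1}{3} \cdot 47 = \frac{47}{3} \approx 15.667$)
$E = \frac{29590}{3}$ ($E = 4 - 2 \left(\left(-61\right) \frac{47}{3} - 3974\right) = 4 - 2 \left(- \frac{2867}{3} - 3974\right) = 4 - - \frac{29578}{3} = 4 + \frac{29578}{3} = \frac{29590}{3} \approx 9863.3$)
$\frac{1}{E + C{\left(7,J{\left(-4 \right)} \right)}} = \frac{1}{\frac{29590}{3} - 2} = \frac{1}{\frac{29584}{3}} = \frac{3}{29584}$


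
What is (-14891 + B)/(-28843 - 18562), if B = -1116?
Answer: 16007/47405 ≈ 0.33766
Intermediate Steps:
(-14891 + B)/(-28843 - 18562) = (-14891 - 1116)/(-28843 - 18562) = -16007/(-47405) = -16007*(-1/47405) = 16007/47405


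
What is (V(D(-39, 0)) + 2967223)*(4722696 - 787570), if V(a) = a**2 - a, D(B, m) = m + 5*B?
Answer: 11826796890818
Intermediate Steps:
(V(D(-39, 0)) + 2967223)*(4722696 - 787570) = ((0 + 5*(-39))*(-1 + (0 + 5*(-39))) + 2967223)*(4722696 - 787570) = ((0 - 195)*(-1 + (0 - 195)) + 2967223)*3935126 = (-195*(-1 - 195) + 2967223)*3935126 = (-195*(-196) + 2967223)*3935126 = (38220 + 2967223)*3935126 = 3005443*3935126 = 11826796890818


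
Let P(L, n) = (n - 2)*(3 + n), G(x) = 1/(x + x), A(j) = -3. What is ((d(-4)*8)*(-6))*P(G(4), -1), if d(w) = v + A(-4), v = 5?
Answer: 576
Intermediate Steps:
d(w) = 2 (d(w) = 5 - 3 = 2)
G(x) = 1/(2*x)
P(L, n) = (-2 + n)*(3 + n)
((d(-4)*8)*(-6))*P(G(4), -1) = ((2*8)*(-6))*(-6 - 1 + (-1)**2) = (16*(-6))*(-6 - 1 + 1) = -96*(-6) = 576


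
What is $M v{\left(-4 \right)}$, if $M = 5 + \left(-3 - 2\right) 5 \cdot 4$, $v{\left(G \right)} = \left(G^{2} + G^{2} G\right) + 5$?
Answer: $4085$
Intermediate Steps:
$v{\left(G \right)} = 5 + G^{2} + G^{3}$ ($v{\left(G \right)} = \left(G^{2} + G^{3}\right) + 5 = 5 + G^{2} + G^{3}$)
$M = -95$ ($M = 5 + \left(-5\right) 5 \cdot 4 = 5 - 100 = -95$)
$M v{\left(-4 \right)} = - 95 \left(5 + \left(-4\right)^{2} + \left(-4\right)^{3}\right) = - 95 \left(5 + 16 - 64\right) = \left(-95\right) \left(-43\right) = 4085$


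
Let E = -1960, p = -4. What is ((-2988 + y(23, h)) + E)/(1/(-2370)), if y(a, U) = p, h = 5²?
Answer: 11736240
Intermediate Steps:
h = 25
y(a, U) = -4
((-2988 + y(23, h)) + E)/(1/(-2370)) = ((-2988 - 4) - 1960)/(1/(-2370)) = (-2992 - 1960)/(-1/2370) = -4952*(-2370) = 11736240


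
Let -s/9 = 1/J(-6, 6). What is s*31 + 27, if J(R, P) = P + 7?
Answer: 72/13 ≈ 5.5385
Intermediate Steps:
J(R, P) = 7 + P
s = -9/13 (s = -9/(7 + 6) = -9/13 ≈ -0.69231)
s*31 + 27 = -9/13*31 + 27 = -279/13 + 27 = 72/13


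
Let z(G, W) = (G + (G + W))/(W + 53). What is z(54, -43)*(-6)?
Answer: -39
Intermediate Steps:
z(G, W) = (W + 2*G)/(53 + W)
z(54, -43)*(-6) = ((-43 + 2*54)/(53 - 43))*(-6) = ((-43 + 108)/10)*(-6) = ((⅒)*65)*(-6) = (13/2)*(-6) = -39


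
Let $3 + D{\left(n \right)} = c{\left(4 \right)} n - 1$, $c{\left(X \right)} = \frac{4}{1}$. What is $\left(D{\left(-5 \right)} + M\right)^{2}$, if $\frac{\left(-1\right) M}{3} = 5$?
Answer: $1521$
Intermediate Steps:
$c{\left(X \right)} = 4$ ($c{\left(X \right)} = 4 \cdot 1 = 4$)
$M = -15$ ($M = \left(-3\right) 5 = -15$)
$D{\left(n \right)} = -4 + 4 n$ ($D{\left(n \right)} = -3 + \left(4 n - 1\right) = -3 + \left(-1 + 4 n\right) = -4 + 4 n$)
$\left(D{\left(-5 \right)} + M\right)^{2} = \left(\left(-4 + 4 \left(-5\right)\right) - 15\right)^{2} = \left(\left(-4 - 20\right) - 15\right)^{2} = \left(-24 - 15\right)^{2} = \left(-39\right)^{2} = 1521$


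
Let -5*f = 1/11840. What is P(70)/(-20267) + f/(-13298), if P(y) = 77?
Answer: -60617582933/15955025507200 ≈ -0.0037993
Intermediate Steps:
f = -1/59200 (f = -1/5/11840 = -1/5*1/11840 = -1/59200 ≈ -1.6892e-5)
P(70)/(-20267) + f/(-13298) = 77/(-20267) - 1/59200/(-13298) = 77*(-1/20267) - 1/59200*(-1/13298) = -77/20267 + 1/787241600 = -60617582933/15955025507200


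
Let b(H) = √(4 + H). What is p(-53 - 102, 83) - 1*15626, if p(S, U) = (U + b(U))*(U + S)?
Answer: -21602 - 72*√87 ≈ -22274.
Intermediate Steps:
p(S, U) = (S + U)*(U + √(4 + U)) (p(S, U) = (U + √(4 + U))*(U + S) = (U + √(4 + U))*(S + U) = (S + U)*(U + √(4 + U)))
p(-53 - 102, 83) - 1*15626 = (83² + (-53 - 102)*83 + (-53 - 102)*√(4 + 83) + 83*√(4 + 83)) - 1*15626 = (6889 - 155*83 - 155*√87 + 83*√87) - 15626 = (6889 - 12865 - 155*√87 + 83*√87) - 15626 = (-5976 - 72*√87) - 15626 = -21602 - 72*√87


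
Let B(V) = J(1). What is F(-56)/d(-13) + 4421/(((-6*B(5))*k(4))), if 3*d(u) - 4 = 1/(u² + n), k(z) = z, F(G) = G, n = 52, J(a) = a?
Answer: -1601219/7080 ≈ -226.16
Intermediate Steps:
B(V) = 1
d(u) = 4/3 + 1/(3*(52 + u²)) (d(u) = 4/3 + 1/(3*(u² + 52)) = 4/3 + 1/(3*(52 + u²)))
F(-56)/d(-13) + 4421/(((-6*B(5))*k(4))) = -56*3*(52 + (-13)²)/(209 + 4*(-13)²) + 4421/((-6*1*4)) = -56*3*(52 + 169)/(209 + 4*169) + 4421/((-6*4)) = -56*663/(209 + 676) + 4421/(-24) = -56/((⅓)*(1/221)*885) + 4421*(-1/24) = -56/295/221 - 4421/24 = -56*221/295 - 4421/24 = -12376/295 - 4421/24 = -1601219/7080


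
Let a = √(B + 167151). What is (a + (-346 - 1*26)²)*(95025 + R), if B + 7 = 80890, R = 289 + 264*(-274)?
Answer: 3179787552 + 22978*√248034 ≈ 3.1912e+9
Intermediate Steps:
R = -72047 (R = 289 - 72336 = -72047)
B = 80883 (B = -7 + 80890 = 80883)
a = √248034 (a = √(80883 + 167151) = √248034 ≈ 498.03)
(a + (-346 - 1*26)²)*(95025 + R) = (√248034 + (-346 - 1*26)²)*(95025 - 72047) = (√248034 + (-346 - 26)²)*22978 = (√248034 + (-372)²)*22978 = (√248034 + 138384)*22978 = (138384 + √248034)*22978 = 3179787552 + 22978*√248034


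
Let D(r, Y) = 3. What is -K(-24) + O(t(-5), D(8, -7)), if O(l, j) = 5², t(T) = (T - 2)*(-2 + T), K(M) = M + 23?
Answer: 26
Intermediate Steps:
K(M) = 23 + M
t(T) = (-2 + T)² (t(T) = (-2 + T)*(-2 + T) = (-2 + T)²)
O(l, j) = 25
-K(-24) + O(t(-5), D(8, -7)) = -(23 - 24) + 25 = -1*(-1) + 25 = 1 + 25 = 26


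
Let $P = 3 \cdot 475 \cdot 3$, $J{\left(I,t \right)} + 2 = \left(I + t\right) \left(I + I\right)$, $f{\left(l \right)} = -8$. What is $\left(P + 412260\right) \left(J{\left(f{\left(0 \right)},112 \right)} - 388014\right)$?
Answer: $-162315358800$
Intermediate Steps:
$J{\left(I,t \right)} = -2 + 2 I \left(I + t\right)$ ($J{\left(I,t \right)} = -2 + \left(I + t\right) \left(I + I\right) = -2 + \left(I + t\right) 2 I = -2 + 2 I \left(I + t\right)$)
$P = 4275$ ($P = 3 \cdot 1425 = 4275$)
$\left(P + 412260\right) \left(J{\left(f{\left(0 \right)},112 \right)} - 388014\right) = \left(4275 + 412260\right) \left(\left(-2 + 2 \left(-8\right)^{2} + 2 \left(-8\right) 112\right) - 388014\right) = 416535 \left(\left(-2 + 2 \cdot 64 - 1792\right) - 388014\right) = 416535 \left(\left(-2 + 128 - 1792\right) - 388014\right) = 416535 \left(-1666 - 388014\right) = 416535 \left(-389680\right) = -162315358800$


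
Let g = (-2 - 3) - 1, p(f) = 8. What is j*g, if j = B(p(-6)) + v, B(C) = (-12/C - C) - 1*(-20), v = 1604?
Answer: -9687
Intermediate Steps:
B(C) = 20 - C - 12/C (B(C) = (-C - 12/C) + 20 = 20 - C - 12/C)
g = -6 (g = -5 - 1 = -6)
j = 3229/2 (j = (20 - 1*8 - 12/8) + 1604 = (20 - 8 - 12*⅛) + 1604 = (20 - 8 - 3/2) + 1604 = 21/2 + 1604 = 3229/2 ≈ 1614.5)
j*g = (3229/2)*(-6) = -9687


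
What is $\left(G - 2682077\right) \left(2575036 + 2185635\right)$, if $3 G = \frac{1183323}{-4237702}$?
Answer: $- \frac{54109041357678863145}{4237702} \approx -1.2768 \cdot 10^{13}$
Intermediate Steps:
$G = - \frac{394441}{4237702}$ ($G = \frac{1183323 \frac{1}{-4237702}}{3} = \frac{1183323 \left(- \frac{1}{4237702}\right)}{3} = \frac{1}{3} \left(- \frac{1183323}{4237702}\right) = - \frac{394441}{4237702} \approx -0.093079$)
$\left(G - 2682077\right) \left(2575036 + 2185635\right) = \left(- \frac{394441}{4237702} - 2682077\right) \left(2575036 + 2185635\right) = \left(- \frac{11365843461495}{4237702}\right) 4760671 = - \frac{54109041357678863145}{4237702}$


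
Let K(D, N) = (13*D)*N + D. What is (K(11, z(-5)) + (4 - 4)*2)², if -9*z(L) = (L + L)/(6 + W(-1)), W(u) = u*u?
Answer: 4507129/3969 ≈ 1135.6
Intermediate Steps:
W(u) = u²
z(L) = -2*L/63 (z(L) = -(L + L)/(9*(6 + (-1)²)) = -2*L/(9*(6 + 1)) = -2*L/(9*7) = -2*L/63)
K(D, N) = D + 13*D*N (K(D, N) = 13*D*N + D = D + 13*D*N)
(K(11, z(-5)) + (4 - 4)*2)² = (11*(1 + 13*(-2/63*(-5))) + (4 - 4)*2)² = (11*(1 + 13*(10/63)) + 0*2)² = (11*(1 + 130/63) + 0)² = (11*(193/63) + 0)² = (2123/63 + 0)² = (2123/63)² = 4507129/3969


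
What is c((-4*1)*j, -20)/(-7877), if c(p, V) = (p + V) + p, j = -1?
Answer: 12/7877 ≈ 0.0015234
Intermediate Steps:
c(p, V) = V + 2*p (c(p, V) = (V + p) + p = V + 2*p)
c((-4*1)*j, -20)/(-7877) = (-20 + 2*(-4*1*(-1)))/(-7877) = (-20 + 2*(-4*(-1)))*(-1/7877) = (-20 + 2*4)*(-1/7877) = (-20 + 8)*(-1/7877) = -12*(-1/7877) = 12/7877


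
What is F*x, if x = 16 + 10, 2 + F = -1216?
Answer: -31668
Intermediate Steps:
F = -1218 (F = -2 - 1216 = -1218)
x = 26
F*x = -1218*26 = -31668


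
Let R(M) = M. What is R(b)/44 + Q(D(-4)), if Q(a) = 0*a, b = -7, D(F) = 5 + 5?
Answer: -7/44 ≈ -0.15909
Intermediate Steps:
D(F) = 10
Q(a) = 0
R(b)/44 + Q(D(-4)) = -7/44 + 0 = -7/44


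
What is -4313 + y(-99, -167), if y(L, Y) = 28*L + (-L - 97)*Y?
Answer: -7419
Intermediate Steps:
y(L, Y) = 28*L + Y*(-97 - L) (y(L, Y) = 28*L + (-97 - L)*Y = 28*L + Y*(-97 - L))
-4313 + y(-99, -167) = -4313 + (-97*(-167) + 28*(-99) - 1*(-99)*(-167)) = -4313 + (16199 - 2772 - 16533) = -4313 - 3106 = -7419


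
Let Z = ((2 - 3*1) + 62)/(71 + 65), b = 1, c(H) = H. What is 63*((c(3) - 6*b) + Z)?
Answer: -21861/136 ≈ -160.74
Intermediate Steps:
Z = 61/136 (Z = ((2 - 3) + 62)/136 = (-1 + 62)*(1/136) = 61*(1/136) = 61/136 ≈ 0.44853)
63*((c(3) - 6*b) + Z) = 63*((3 - 6*1) + 61/136) = 63*((3 - 6) + 61/136) = 63*(-3 + 61/136) = 63*(-347/136) = -21861/136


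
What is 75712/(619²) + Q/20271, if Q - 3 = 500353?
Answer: 193251663268/7767056631 ≈ 24.881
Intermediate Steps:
Q = 500356 (Q = 3 + 500353 = 500356)
75712/(619²) + Q/20271 = 75712/(619²) + 500356/20271 = 75712/383161 + 500356*(1/20271) = 75712*(1/383161) + 500356/20271 = 75712/383161 + 500356/20271 = 193251663268/7767056631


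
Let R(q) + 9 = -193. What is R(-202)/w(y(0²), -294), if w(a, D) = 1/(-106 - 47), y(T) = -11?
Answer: 30906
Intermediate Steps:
R(q) = -202 (R(q) = -9 - 193 = -202)
w(a, D) = -1/153 (w(a, D) = 1/(-153) = -1/153)
R(-202)/w(y(0²), -294) = -202/(-1/153) = -202*(-153) = 30906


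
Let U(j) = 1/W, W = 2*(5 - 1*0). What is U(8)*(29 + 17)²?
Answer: 1058/5 ≈ 211.60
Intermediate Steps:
W = 10 (W = 2*(5 + 0) = 2*5 = 10)
U(j) = ⅒ (U(j) = 1/10 = ⅒)
U(8)*(29 + 17)² = (29 + 17)²/10 = (⅒)*46² = (⅒)*2116 = 1058/5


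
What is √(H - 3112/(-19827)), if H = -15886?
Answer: I*√693875847830/6609 ≈ 126.04*I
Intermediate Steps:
√(H - 3112/(-19827)) = √(-15886 - 3112/(-19827)) = √(-15886 - 3112*(-1/19827)) = √(-15886 + 3112/19827) = √(-314968610/19827) = I*√693875847830/6609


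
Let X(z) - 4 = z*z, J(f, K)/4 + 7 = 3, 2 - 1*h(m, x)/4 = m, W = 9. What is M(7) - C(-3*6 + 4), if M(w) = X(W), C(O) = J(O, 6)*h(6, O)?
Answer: -171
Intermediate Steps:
h(m, x) = 8 - 4*m
J(f, K) = -16 (J(f, K) = -28 + 4*3 = -28 + 12 = -16)
X(z) = 4 + z² (X(z) = 4 + z*z = 4 + z²)
C(O) = 256 (C(O) = -16*(8 - 4*6) = -16*(8 - 24) = -16*(-16) = 256)
M(w) = 85 (M(w) = 4 + 9² = 4 + 81 = 85)
M(7) - C(-3*6 + 4) = 85 - 1*256 = 85 - 256 = -171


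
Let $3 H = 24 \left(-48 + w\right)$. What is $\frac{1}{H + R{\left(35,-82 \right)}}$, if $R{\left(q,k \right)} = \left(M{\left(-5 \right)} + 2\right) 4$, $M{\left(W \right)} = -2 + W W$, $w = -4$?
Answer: $- \frac{1}{316} \approx -0.0031646$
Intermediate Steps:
$M{\left(W \right)} = -2 + W^{2}$
$H = -416$ ($H = \frac{24 \left(-48 - 4\right)}{3} = \frac{24 \left(-52\right)}{3} = \frac{1}{3} \left(-1248\right) = -416$)
$R{\left(q,k \right)} = 100$ ($R{\left(q,k \right)} = \left(\left(-2 + \left(-5\right)^{2}\right) + 2\right) 4 = \left(\left(-2 + 25\right) + 2\right) 4 = \left(23 + 2\right) 4 = 25 \cdot 4 = 100$)
$\frac{1}{H + R{\left(35,-82 \right)}} = \frac{1}{-416 + 100} = \frac{1}{-316} = - \frac{1}{316}$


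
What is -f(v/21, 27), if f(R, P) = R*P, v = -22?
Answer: 198/7 ≈ 28.286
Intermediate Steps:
f(R, P) = P*R
-f(v/21, 27) = -27*(-22/21) = -27*(-22*1/21) = -27*(-22)/21 = -1*(-198/7) = 198/7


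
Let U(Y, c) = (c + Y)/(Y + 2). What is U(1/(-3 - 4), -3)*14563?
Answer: -320386/13 ≈ -24645.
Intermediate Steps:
U(Y, c) = (Y + c)/(2 + Y)
U(1/(-3 - 4), -3)*14563 = ((1/(-3 - 4) - 3)/(2 + 1/(-3 - 4)))*14563 = ((1/(-7) - 3)/(2 + 1/(-7)))*14563 = ((-⅐ - 3)/(2 - ⅐))*14563 = (-22/7/(13/7))*14563 = ((7/13)*(-22/7))*14563 = -22/13*14563 = -320386/13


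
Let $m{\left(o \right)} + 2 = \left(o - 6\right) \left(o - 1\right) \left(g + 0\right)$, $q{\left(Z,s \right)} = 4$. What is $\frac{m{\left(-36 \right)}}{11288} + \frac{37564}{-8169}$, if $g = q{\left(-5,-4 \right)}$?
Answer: $- \frac{186630133}{46105836} \approx -4.0479$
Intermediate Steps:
$g = 4$
$m{\left(o \right)} = -2 + 4 \left(-1 + o\right) \left(-6 + o\right)$ ($m{\left(o \right)} = -2 + \left(o - 6\right) \left(o - 1\right) \left(4 + 0\right) = -2 + \left(-6 + o\right) \left(-1 + o\right) 4 = -2 + \left(-1 + o\right) \left(-6 + o\right) 4 = -2 + 4 \left(-1 + o\right) \left(-6 + o\right)$)
$\frac{m{\left(-36 \right)}}{11288} + \frac{37564}{-8169} = \frac{22 - -1008 + 4 \left(-36\right)^{2}}{11288} + \frac{37564}{-8169} = \left(22 + 1008 + 4 \cdot 1296\right) \frac{1}{11288} + 37564 \left(- \frac{1}{8169}\right) = \left(22 + 1008 + 5184\right) \frac{1}{11288} - \frac{37564}{8169} = 6214 \cdot \frac{1}{11288} - \frac{37564}{8169} = \frac{3107}{5644} - \frac{37564}{8169} = - \frac{186630133}{46105836}$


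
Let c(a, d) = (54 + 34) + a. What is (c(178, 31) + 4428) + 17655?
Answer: 22349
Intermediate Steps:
c(a, d) = 88 + a
(c(178, 31) + 4428) + 17655 = ((88 + 178) + 4428) + 17655 = (266 + 4428) + 17655 = 4694 + 17655 = 22349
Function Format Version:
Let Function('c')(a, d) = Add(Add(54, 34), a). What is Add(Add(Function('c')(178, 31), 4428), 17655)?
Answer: 22349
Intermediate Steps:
Function('c')(a, d) = Add(88, a)
Add(Add(Function('c')(178, 31), 4428), 17655) = Add(Add(Add(88, 178), 4428), 17655) = Add(Add(266, 4428), 17655) = Add(4694, 17655) = 22349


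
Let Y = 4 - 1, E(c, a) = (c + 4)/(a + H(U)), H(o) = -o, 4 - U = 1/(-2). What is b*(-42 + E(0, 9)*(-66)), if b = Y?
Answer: -302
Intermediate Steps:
U = 9/2 (U = 4 - 1/(-2) = 4 - 1*(-1/2) = 4 + 1/2 = 9/2 ≈ 4.5000)
E(c, a) = (4 + c)/(-9/2 + a) (E(c, a) = (c + 4)/(a - 1*9/2) = (4 + c)/(a - 9/2) = (4 + c)/(-9/2 + a))
Y = 3
b = 3
b*(-42 + E(0, 9)*(-66)) = 3*(-42 + (2*(4 + 0)/(-9 + 2*9))*(-66)) = 3*(-42 + (2*4/(-9 + 18))*(-66)) = 3*(-42 + (2*4/9)*(-66)) = 3*(-42 + (2*(1/9)*4)*(-66)) = 3*(-42 + (8/9)*(-66)) = 3*(-42 - 176/3) = 3*(-302/3) = -302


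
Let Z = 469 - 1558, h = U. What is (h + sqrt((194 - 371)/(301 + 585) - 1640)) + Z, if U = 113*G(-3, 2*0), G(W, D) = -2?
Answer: -1315 + I*sqrt(1287550262)/886 ≈ -1315.0 + 40.499*I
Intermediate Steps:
U = -226 (U = 113*(-2) = -226)
h = -226
Z = -1089
(h + sqrt((194 - 371)/(301 + 585) - 1640)) + Z = (-226 + sqrt((194 - 371)/(301 + 585) - 1640)) - 1089 = (-226 + sqrt(-177/886 - 1640)) - 1089 = (-226 + sqrt(-1453217/886)) - 1089 = (-226 + I*sqrt(1287550262)/886) - 1089 = -1315 + I*sqrt(1287550262)/886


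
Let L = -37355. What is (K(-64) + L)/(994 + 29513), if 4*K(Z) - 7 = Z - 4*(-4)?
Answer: -149461/122028 ≈ -1.2248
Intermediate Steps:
K(Z) = 23/4 + Z/4 (K(Z) = 7/4 + (Z - 4*(-4))/4 = 7/4 + (Z + 16)/4 = 7/4 + (16 + Z)/4 = 7/4 + (4 + Z/4) = 23/4 + Z/4)
(K(-64) + L)/(994 + 29513) = ((23/4 + (1/4)*(-64)) - 37355)/(994 + 29513) = ((23/4 - 16) - 37355)/30507 = (-41/4 - 37355)*(1/30507) = -149461/4*1/30507 = -149461/122028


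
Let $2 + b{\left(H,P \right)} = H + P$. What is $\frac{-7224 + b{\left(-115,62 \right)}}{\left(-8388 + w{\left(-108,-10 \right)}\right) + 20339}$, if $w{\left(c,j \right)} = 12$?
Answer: $- \frac{7279}{11963} \approx -0.60846$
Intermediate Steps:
$b{\left(H,P \right)} = -2 + H + P$ ($b{\left(H,P \right)} = -2 + \left(H + P\right) = -2 + H + P$)
$\frac{-7224 + b{\left(-115,62 \right)}}{\left(-8388 + w{\left(-108,-10 \right)}\right) + 20339} = \frac{-7224 - 55}{\left(-8388 + 12\right) + 20339} = \frac{-7224 - 55}{-8376 + 20339} = - \frac{7279}{11963}$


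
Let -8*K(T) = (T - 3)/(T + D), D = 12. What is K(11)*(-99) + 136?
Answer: 3227/23 ≈ 140.30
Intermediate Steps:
K(T) = -(-3 + T)/(8*(12 + T)) (K(T) = -(T - 3)/(8*(T + 12)) = -(-3 + T)/(8*(12 + T)))
K(11)*(-99) + 136 = ((3 - 1*11)/(8*(12 + 11)))*(-99) + 136 = ((⅛)*(3 - 11)/23)*(-99) + 136 = ((⅛)*(1/23)*(-8))*(-99) + 136 = -1/23*(-99) + 136 = 99/23 + 136 = 3227/23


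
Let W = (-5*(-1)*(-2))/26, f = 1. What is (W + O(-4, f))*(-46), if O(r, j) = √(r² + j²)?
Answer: 230/13 - 46*√17 ≈ -171.97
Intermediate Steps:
O(r, j) = √(j² + r²)
W = -5/13 (W = (5*(-2))*(1/26) = -10*1/26 = -5/13 ≈ -0.38462)
(W + O(-4, f))*(-46) = (-5/13 + √(1² + (-4)²))*(-46) = (-5/13 + √(1 + 16))*(-46) = (-5/13 + √17)*(-46) = 230/13 - 46*√17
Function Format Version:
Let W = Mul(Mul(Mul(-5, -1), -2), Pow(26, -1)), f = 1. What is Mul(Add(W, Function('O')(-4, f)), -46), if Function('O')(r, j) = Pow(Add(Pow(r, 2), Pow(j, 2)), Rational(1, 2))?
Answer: Add(Rational(230, 13), Mul(-46, Pow(17, Rational(1, 2)))) ≈ -171.97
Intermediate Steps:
Function('O')(r, j) = Pow(Add(Pow(j, 2), Pow(r, 2)), Rational(1, 2))
W = Rational(-5, 13) (W = Mul(Mul(5, -2), Rational(1, 26)) = Mul(-10, Rational(1, 26)) = Rational(-5, 13) ≈ -0.38462)
Mul(Add(W, Function('O')(-4, f)), -46) = Mul(Add(Rational(-5, 13), Pow(Add(Pow(1, 2), Pow(-4, 2)), Rational(1, 2))), -46) = Mul(Add(Rational(-5, 13), Pow(Add(1, 16), Rational(1, 2))), -46) = Mul(Add(Rational(-5, 13), Pow(17, Rational(1, 2))), -46) = Add(Rational(230, 13), Mul(-46, Pow(17, Rational(1, 2))))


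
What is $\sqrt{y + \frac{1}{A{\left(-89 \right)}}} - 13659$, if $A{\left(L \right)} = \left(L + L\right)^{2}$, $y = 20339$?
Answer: $-13659 + \frac{\sqrt{644420877}}{178} \approx -13516.0$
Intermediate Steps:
$A{\left(L \right)} = 4 L^{2}$ ($A{\left(L \right)} = \left(2 L\right)^{2} = 4 L^{2}$)
$\sqrt{y + \frac{1}{A{\left(-89 \right)}}} - 13659 = \sqrt{20339 + \frac{1}{4 \left(-89\right)^{2}}} - 13659 = \sqrt{20339 + \frac{1}{4 \cdot 7921}} - 13659 = \sqrt{20339 + \frac{1}{31684}} - 13659 = \sqrt{\frac{644420877}{31684}} - 13659 = \frac{\sqrt{644420877}}{178} - 13659 = -13659 + \frac{\sqrt{644420877}}{178}$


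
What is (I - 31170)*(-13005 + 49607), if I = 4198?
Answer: -987229144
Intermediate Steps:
(I - 31170)*(-13005 + 49607) = (4198 - 31170)*(-13005 + 49607) = -26972*36602 = -987229144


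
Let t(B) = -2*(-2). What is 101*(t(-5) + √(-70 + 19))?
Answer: 404 + 101*I*√51 ≈ 404.0 + 721.28*I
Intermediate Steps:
t(B) = 4
101*(t(-5) + √(-70 + 19)) = 101*(4 + √(-70 + 19)) = 101*(4 + √(-51)) = 101*(4 + I*√51) = 404 + 101*I*√51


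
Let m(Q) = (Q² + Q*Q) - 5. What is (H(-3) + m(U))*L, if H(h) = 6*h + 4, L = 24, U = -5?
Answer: 744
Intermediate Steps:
m(Q) = -5 + 2*Q² (m(Q) = (Q² + Q²) - 5 = 2*Q² - 5 = -5 + 2*Q²)
H(h) = 4 + 6*h
(H(-3) + m(U))*L = ((4 + 6*(-3)) + (-5 + 2*(-5)²))*24 = ((4 - 18) + (-5 + 2*25))*24 = (-14 + (-5 + 50))*24 = (-14 + 45)*24 = 31*24 = 744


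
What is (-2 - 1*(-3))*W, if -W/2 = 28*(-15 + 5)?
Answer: 560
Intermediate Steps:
W = 560 (W = -56*(-15 + 5) = -56*(-10) = -2*(-280) = 560)
(-2 - 1*(-3))*W = (-2 - 1*(-3))*560 = (-2 + 3)*560 = 1*560 = 560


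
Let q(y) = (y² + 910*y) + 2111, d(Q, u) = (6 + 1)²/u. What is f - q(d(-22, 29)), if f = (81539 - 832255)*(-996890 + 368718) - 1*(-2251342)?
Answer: 396599636846592/841 ≈ 4.7158e+11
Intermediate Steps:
d(Q, u) = 49/u (d(Q, u) = 7²/u = 49/u)
f = 471581022494 (f = -750716*(-628172) + 2251342 = 471578771152 + 2251342 = 471581022494)
q(y) = 2111 + y² + 910*y
f - q(d(-22, 29)) = 471581022494 - (2111 + (49/29)² + 910*(49/29)) = 471581022494 - (2111 + 2401/841 + 44590/29) = 471581022494 - 1*3070862/841 = 471581022494 - 3070862/841 = 396599636846592/841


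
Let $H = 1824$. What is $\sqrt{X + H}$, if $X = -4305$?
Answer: $i \sqrt{2481} \approx 49.81 i$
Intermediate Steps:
$\sqrt{X + H} = \sqrt{-4305 + 1824} = \sqrt{-2481} = i \sqrt{2481}$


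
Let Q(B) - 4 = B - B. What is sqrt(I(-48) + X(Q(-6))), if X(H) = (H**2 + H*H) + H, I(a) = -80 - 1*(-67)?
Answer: sqrt(23) ≈ 4.7958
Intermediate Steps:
Q(B) = 4 (Q(B) = 4 + (B - B) = 4 + 0 = 4)
I(a) = -13 (I(a) = -80 + 67 = -13)
X(H) = H + 2*H**2 (X(H) = (H**2 + H**2) + H = 2*H**2 + H = H + 2*H**2)
sqrt(I(-48) + X(Q(-6))) = sqrt(-13 + 4*(1 + 2*4)) = sqrt(-13 + 4*(1 + 8)) = sqrt(-13 + 4*9) = sqrt(-13 + 36) = sqrt(23)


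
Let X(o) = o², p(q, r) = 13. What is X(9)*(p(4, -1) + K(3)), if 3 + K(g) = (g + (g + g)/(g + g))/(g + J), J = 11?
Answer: 5832/7 ≈ 833.14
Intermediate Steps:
K(g) = -3 + (1 + g)/(11 + g) (K(g) = -3 + (g + (g + g)/(g + g))/(g + 11) = -3 + (g + (2*g)/((2*g)))/(11 + g) = -3 + (g + (2*g)*(1/(2*g)))/(11 + g) = -3 + (g + 1)/(11 + g) = -3 + (1 + g)/(11 + g))
X(9)*(p(4, -1) + K(3)) = 9²*(13 + 2*(-16 - 1*3)/(11 + 3)) = 81*(13 + 2*(-16 - 3)/14) = 81*(13 + 2*(1/14)*(-19)) = 81*(13 - 19/7) = 81*(72/7) = 5832/7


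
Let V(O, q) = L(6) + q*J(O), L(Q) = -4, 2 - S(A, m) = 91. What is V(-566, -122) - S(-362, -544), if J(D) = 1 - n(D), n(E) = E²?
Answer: 39083395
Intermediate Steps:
S(A, m) = -89 (S(A, m) = 2 - 1*91 = 2 - 91 = -89)
J(D) = 1 - D²
V(O, q) = -4 + q*(1 - O²)
V(-566, -122) - S(-362, -544) = (-4 - 122 - 1*(-122)*(-566)²) - 1*(-89) = (-4 - 122 - 1*(-122)*320356) + 89 = (-4 - 122 + 39083432) + 89 = 39083306 + 89 = 39083395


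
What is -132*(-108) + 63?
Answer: 14319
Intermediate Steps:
-132*(-108) + 63 = 14256 + 63 = 14319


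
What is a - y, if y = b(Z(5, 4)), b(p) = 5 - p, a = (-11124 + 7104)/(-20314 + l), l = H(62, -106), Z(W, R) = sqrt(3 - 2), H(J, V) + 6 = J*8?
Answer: -6273/1652 ≈ -3.7972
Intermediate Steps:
H(J, V) = -6 + 8*J (H(J, V) = -6 + J*8 = -6 + 8*J)
Z(W, R) = 1 (Z(W, R) = sqrt(1) = 1)
l = 490 (l = -6 + 8*62 = -6 + 496 = 490)
a = 335/1652 (a = (-11124 + 7104)/(-20314 + 490) = -4020/(-19824) = -4020*(-1/19824) = 335/1652 ≈ 0.20278)
y = 4 (y = 5 - 1*1 = 5 - 1 = 4)
a - y = 335/1652 - 1*4 = 335/1652 - 4 = -6273/1652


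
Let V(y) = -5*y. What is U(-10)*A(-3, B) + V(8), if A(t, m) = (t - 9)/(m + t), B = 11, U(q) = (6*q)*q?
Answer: -940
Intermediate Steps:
U(q) = 6*q²
A(t, m) = (-9 + t)/(m + t)
U(-10)*A(-3, B) + V(8) = (6*(-10)²)*((-9 - 3)/(11 - 3)) - 5*8 = (6*100)*(-12/8) - 40 = 600*((⅛)*(-12)) - 40 = 600*(-3/2) - 40 = -900 - 40 = -940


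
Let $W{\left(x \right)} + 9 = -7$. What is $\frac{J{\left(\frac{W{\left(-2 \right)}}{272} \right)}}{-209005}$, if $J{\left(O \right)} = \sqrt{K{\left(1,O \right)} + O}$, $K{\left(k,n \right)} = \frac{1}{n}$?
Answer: $- \frac{i \sqrt{4930}}{3553085} \approx - 1.9761 \cdot 10^{-5} i$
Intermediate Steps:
$W{\left(x \right)} = -16$ ($W{\left(x \right)} = -9 - 7 = -16$)
$J{\left(O \right)} = \sqrt{O + \frac{1}{O}}$ ($J{\left(O \right)} = \sqrt{\frac{1}{O} + O} = \sqrt{O + \frac{1}{O}}$)
$\frac{J{\left(\frac{W{\left(-2 \right)}}{272} \right)}}{-209005} = \frac{\sqrt{- \frac{16}{272} + \frac{1}{\left(-16\right) \frac{1}{272}}}}{-209005} = \sqrt{\left(-16\right) \frac{1}{272} + \frac{1}{\left(-16\right) \frac{1}{272}}} \left(- \frac{1}{209005}\right) = \sqrt{- \frac{1}{17} + \frac{1}{- \frac{1}{17}}} \left(- \frac{1}{209005}\right) = \sqrt{- \frac{1}{17} - 17} \left(- \frac{1}{209005}\right) = \sqrt{- \frac{290}{17}} \left(- \frac{1}{209005}\right) = \frac{i \sqrt{4930}}{17} \left(- \frac{1}{209005}\right) = - \frac{i \sqrt{4930}}{3553085}$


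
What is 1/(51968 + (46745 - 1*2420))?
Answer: 1/96293 ≈ 1.0385e-5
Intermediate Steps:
1/(51968 + (46745 - 1*2420)) = 1/(51968 + (46745 - 2420)) = 1/(51968 + 44325) = 1/96293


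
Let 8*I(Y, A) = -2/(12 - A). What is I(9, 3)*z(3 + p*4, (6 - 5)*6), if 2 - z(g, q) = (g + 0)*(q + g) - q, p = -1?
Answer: -13/36 ≈ -0.36111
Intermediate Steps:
z(g, q) = 2 + q - g*(g + q) (z(g, q) = 2 - ((g + 0)*(q + g) - q) = 2 - (g*(g + q) - q) = 2 - (-q + g*(g + q)) = 2 + (q - g*(g + q)) = 2 + q - g*(g + q))
I(Y, A) = -1/(4*(12 - A)) (I(Y, A) = (-2/(12 - A))/8 = -1/(4*(12 - A)))
I(9, 3)*z(3 + p*4, (6 - 5)*6) = (1/(4*(-12 + 3)))*(2 + (6 - 5)*6 - (3 - 1*4)**2 - (3 - 1*4)*(6 - 5)*6) = ((1/4)/(-9))*(2 + 1*6 - (3 - 4)**2 - (3 - 4)*1*6) = ((1/4)*(-1/9))*(2 + 6 - 1*(-1)**2 - 1*(-1)*6) = -(2 + 6 - 1*1 + 6)/36 = -(2 + 6 - 1 + 6)/36 = -1/36*13 = -13/36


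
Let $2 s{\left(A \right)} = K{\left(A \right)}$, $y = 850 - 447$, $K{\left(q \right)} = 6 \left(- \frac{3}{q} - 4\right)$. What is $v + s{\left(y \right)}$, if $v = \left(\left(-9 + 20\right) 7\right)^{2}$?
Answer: $\frac{2384542}{403} \approx 5917.0$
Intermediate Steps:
$K{\left(q \right)} = -24 - \frac{18}{q}$ ($K{\left(q \right)} = 6 \left(-4 - \frac{3}{q}\right) = -24 - \frac{18}{q}$)
$y = 403$ ($y = 850 - 447 = 403$)
$s{\left(A \right)} = -12 - \frac{9}{A}$ ($s{\left(A \right)} = \frac{-24 - \frac{18}{A}}{2} = -12 - \frac{9}{A}$)
$v = 5929$ ($v = \left(11 \cdot 7\right)^{2} = 77^{2} = 5929$)
$v + s{\left(y \right)} = 5929 - \left(12 + \frac{9}{403}\right) = 5929 - \frac{4845}{403} = \frac{2384542}{403}$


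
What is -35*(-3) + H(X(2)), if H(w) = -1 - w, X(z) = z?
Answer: 102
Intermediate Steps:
-35*(-3) + H(X(2)) = -35*(-3) + (-1 - 1*2) = 105 + (-1 - 2) = 105 - 3 = 102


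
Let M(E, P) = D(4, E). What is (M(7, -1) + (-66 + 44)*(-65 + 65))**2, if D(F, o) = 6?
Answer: 36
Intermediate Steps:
M(E, P) = 6
(M(7, -1) + (-66 + 44)*(-65 + 65))**2 = (6 + (-66 + 44)*(-65 + 65))**2 = (6 - 22*0)**2 = (6 + 0)**2 = 6**2 = 36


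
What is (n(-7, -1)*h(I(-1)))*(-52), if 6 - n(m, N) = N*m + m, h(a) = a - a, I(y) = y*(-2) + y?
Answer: 0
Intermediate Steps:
I(y) = -y (I(y) = -2*y + y = -y)
h(a) = 0
n(m, N) = 6 - m - N*m (n(m, N) = 6 - (N*m + m) = 6 - (m + N*m) = 6 + (-m - N*m) = 6 - m - N*m)
(n(-7, -1)*h(I(-1)))*(-52) = ((6 - 1*(-7) - 1*(-1)*(-7))*0)*(-52) = ((6 + 7 - 7)*0)*(-52) = (6*0)*(-52) = 0*(-52) = 0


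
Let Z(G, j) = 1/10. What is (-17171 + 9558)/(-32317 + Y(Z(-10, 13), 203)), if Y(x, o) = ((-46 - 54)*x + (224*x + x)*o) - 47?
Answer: 15226/55613 ≈ 0.27379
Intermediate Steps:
Z(G, j) = ⅒
Y(x, o) = -47 - 100*x + 225*o*x (Y(x, o) = (-100*x + (225*x)*o) - 47 = (-100*x + 225*o*x) - 47 = -47 - 100*x + 225*o*x)
(-17171 + 9558)/(-32317 + Y(Z(-10, 13), 203)) = (-17171 + 9558)/(-32317 + (-47 - 100*⅒ + 225*203*(⅒))) = -7613/(-32317 + (-47 - 10 + 9135/2)) = -7613/(-32317 + 9021/2) = -7613/(-55613/2) = -7613*(-2/55613) = 15226/55613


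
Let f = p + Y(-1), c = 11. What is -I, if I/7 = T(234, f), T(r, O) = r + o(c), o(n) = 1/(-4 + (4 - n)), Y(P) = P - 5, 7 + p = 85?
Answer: -18011/11 ≈ -1637.4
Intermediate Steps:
p = 78 (p = -7 + 85 = 78)
Y(P) = -5 + P
f = 72 (f = 78 + (-5 - 1) = 78 - 6 = 72)
o(n) = -1/n (o(n) = 1/(-n) = -1/n)
T(r, O) = -1/11 + r (T(r, O) = r - 1/11 = -1/11 + r)
I = 18011/11 (I = 7*(-1/11 + 234) = 7*(2573/11) = 18011/11 ≈ 1637.4)
-I = -1*18011/11 = -18011/11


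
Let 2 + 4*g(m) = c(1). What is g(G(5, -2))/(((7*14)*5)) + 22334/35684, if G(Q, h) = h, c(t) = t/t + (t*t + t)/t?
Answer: 10952581/17485160 ≈ 0.62639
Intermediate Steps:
c(t) = 1 + (t + t²)/t (c(t) = 1 + (t² + t)/t = 1 + (t + t²)/t)
g(m) = ¼ (g(m) = -½ + (2 + 1)/4 = -½ + (¼)*3 = -½ + ¾ = ¼)
g(G(5, -2))/(((7*14)*5)) + 22334/35684 = 1/(4*(((7*14)*5))) + 22334/35684 = 1/(4*((98*5))) + 22334*(1/35684) = (¼)/490 + 11167/17842 = (¼)*(1/490) + 11167/17842 = 1/1960 + 11167/17842 = 10952581/17485160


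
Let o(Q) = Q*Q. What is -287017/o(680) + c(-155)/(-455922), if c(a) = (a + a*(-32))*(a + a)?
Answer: 278955277663/105409166400 ≈ 2.6464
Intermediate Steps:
c(a) = -62*a² (c(a) = (a - 32*a)*(2*a) = (-31*a)*(2*a) = -62*a²)
o(Q) = Q²
-287017/o(680) + c(-155)/(-455922) = -287017/(680²) - 62*(-155)²/(-455922) = -287017/462400 - 62*24025*(-1/455922) = -287017*1/462400 - 1489550*(-1/455922) = -287017/462400 + 744775/227961 = 278955277663/105409166400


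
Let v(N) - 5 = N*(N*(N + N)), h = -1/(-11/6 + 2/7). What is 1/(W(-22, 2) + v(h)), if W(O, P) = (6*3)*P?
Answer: 274625/11407801 ≈ 0.024073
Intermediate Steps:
W(O, P) = 18*P
h = 42/65 (h = -1/(-11*⅙ + 2*(⅐)) = -1/(-11/6 + 2/7) = -1/(-65/42) = -1*(-42/65) = 42/65 ≈ 0.64615)
v(N) = 5 + 2*N³ (v(N) = 5 + N*(N*(N + N)) = 5 + N*(N*(2*N)) = 5 + N*(2*N²) = 5 + 2*N³)
1/(W(-22, 2) + v(h)) = 1/(18*2 + (5 + 2*(42/65)³)) = 1/(36 + (5 + 2*(74088/274625))) = 1/(36 + (5 + 148176/274625)) = 1/(36 + 1521301/274625) = 1/(11407801/274625) = 274625/11407801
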